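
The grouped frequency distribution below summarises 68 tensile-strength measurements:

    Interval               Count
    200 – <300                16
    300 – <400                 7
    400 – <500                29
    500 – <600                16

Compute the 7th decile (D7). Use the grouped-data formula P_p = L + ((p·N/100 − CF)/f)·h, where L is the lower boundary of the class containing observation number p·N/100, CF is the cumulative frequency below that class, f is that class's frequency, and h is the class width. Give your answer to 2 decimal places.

N = 68; target position k = 70/100 · 68 = 47.6.
Cumulative frequencies: 16, 23, 52, 68.
Observation 47.6 falls in the class 400 – <500.
L = 400, CF = 23, f = 29, h = 100.
P70 = 400 + ((47.6 − 23)/29)·100 = 400 + 84.8276 = 484.828.

484.83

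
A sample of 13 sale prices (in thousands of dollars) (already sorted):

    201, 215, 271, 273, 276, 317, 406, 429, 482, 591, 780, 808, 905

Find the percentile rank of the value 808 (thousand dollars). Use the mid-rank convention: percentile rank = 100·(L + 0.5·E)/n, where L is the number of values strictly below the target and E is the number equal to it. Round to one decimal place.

88.5

Count below 808: L = 11; count equal: E = 1; n = 13.
Percentile rank = 100·(11 + 0.5·1)/13 = 100·11.5/13 = 88.46.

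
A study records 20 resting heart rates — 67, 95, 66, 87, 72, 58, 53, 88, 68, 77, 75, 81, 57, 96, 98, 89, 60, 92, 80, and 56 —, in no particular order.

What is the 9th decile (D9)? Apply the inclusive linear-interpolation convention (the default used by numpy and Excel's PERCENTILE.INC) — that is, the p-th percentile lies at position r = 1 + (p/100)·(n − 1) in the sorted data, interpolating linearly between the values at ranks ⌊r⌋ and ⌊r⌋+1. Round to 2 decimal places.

Sorted: 53, 56, 57, 58, 60, 66, 67, 68, 72, 75, 77, 80, 81, 87, 88, 89, 92, 95, 96, 98.
n = 20.
r = 1 + (90/100)·(20 − 1) = 1 + 17.1 = 18.1.
Rank 18 is 95 and rank 19 is 96.
Interpolate: 95 + 0.1·(96 − 95) = 95 + 0.1·1 = 95.1.

95.10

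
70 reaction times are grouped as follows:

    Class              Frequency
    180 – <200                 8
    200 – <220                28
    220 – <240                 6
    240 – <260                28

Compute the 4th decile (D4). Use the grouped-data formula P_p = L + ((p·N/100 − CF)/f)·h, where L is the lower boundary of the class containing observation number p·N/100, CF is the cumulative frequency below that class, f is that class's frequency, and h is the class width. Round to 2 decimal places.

214.29

N = 70; target position k = 40/100 · 70 = 28.
Cumulative frequencies: 8, 36, 42, 70.
Observation 28 falls in the class 200 – <220.
L = 200, CF = 8, f = 28, h = 20.
P40 = 200 + ((28 − 8)/28)·20 = 200 + 14.2857 = 214.286.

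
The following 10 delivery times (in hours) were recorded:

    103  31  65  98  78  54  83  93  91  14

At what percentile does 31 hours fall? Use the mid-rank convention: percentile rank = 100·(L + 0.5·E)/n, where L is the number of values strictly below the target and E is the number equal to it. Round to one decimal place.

Sorted: 14, 31, 54, 65, 78, 83, 91, 93, 98, 103.
Count below 31: L = 1; count equal: E = 1; n = 10.
Percentile rank = 100·(1 + 0.5·1)/10 = 100·1.5/10 = 15.

15.0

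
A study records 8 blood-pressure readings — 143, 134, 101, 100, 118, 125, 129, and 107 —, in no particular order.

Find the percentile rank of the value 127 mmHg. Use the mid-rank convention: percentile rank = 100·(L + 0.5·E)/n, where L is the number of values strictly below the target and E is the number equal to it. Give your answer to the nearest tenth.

62.5

Sorted: 100, 101, 107, 118, 125, 129, 134, 143.
Count below 127: L = 5; count equal: E = 0; n = 8.
Percentile rank = 100·(5 + 0.5·0)/8 = 100·5/8 = 62.5.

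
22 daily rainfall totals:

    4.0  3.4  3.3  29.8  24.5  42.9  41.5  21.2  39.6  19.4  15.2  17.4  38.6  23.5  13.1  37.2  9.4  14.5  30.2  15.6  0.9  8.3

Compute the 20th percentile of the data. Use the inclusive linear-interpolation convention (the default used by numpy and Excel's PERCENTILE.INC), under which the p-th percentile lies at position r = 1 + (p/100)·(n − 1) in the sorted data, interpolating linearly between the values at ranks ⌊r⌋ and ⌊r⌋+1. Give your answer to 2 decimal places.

8.52

Sorted: 0.9, 3.3, 3.4, 4.0, 8.3, 9.4, 13.1, 14.5, 15.2, 15.6, 17.4, 19.4, 21.2, 23.5, 24.5, 29.8, 30.2, 37.2, 38.6, 39.6, 41.5, 42.9.
n = 22.
r = 1 + (20/100)·(22 − 1) = 1 + 4.2 = 5.2.
Rank 5 is 8.3 and rank 6 is 9.4.
Interpolate: 8.3 + 0.2·(9.4 − 8.3) = 8.3 + 0.2·1.1 = 8.52.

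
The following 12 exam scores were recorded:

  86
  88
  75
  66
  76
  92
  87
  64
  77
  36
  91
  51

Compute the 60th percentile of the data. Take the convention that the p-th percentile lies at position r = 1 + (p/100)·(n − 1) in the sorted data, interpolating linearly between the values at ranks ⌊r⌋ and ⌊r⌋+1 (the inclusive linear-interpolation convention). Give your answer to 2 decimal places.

82.40

Sorted: 36, 51, 64, 66, 75, 76, 77, 86, 87, 88, 91, 92.
n = 12.
r = 1 + (60/100)·(12 − 1) = 1 + 6.6 = 7.6.
Rank 7 is 77 and rank 8 is 86.
Interpolate: 77 + 0.6·(86 − 77) = 77 + 0.6·9 = 82.4.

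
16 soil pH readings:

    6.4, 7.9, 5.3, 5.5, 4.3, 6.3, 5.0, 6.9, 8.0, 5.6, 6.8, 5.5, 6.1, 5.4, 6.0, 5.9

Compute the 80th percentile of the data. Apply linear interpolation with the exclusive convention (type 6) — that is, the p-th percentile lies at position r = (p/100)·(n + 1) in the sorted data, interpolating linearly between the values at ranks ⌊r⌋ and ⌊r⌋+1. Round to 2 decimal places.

Sorted: 4.3, 5.0, 5.3, 5.4, 5.5, 5.5, 5.6, 5.9, 6.0, 6.1, 6.3, 6.4, 6.8, 6.9, 7.9, 8.0.
n = 16.
r = (80/100)·(16 + 1) = 13.6.
Rank 13 is 6.8 and rank 14 is 6.9.
Interpolate: 6.8 + 0.6·(6.9 − 6.8) = 6.8 + 0.6·0.1 = 6.86.

6.86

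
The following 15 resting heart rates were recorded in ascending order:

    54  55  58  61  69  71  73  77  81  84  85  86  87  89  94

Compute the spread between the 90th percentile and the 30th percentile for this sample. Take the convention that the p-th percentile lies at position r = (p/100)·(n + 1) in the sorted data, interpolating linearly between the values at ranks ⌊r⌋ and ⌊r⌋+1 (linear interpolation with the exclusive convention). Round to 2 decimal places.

n = 15.
P30: r = 4.8; ranks 4–5 are 61, 69; interpolating gives 67.4.
P90: r = 14.4; ranks 14–15 are 89, 94; interpolating gives 91.
Difference: 91 − 67.4 = 23.6.

23.60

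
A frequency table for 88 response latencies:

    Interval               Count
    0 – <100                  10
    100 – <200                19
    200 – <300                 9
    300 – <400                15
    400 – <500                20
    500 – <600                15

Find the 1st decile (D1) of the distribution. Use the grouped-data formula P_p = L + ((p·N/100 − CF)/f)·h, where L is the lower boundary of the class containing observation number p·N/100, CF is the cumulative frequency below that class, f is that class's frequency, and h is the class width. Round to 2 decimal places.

88.00

N = 88; target position k = 10/100 · 88 = 8.8.
Cumulative frequencies: 10, 29, 38, 53, 73, 88.
Observation 8.8 falls in the class 0 – <100.
L = 0, CF = 0, f = 10, h = 100.
P10 = 0 + ((8.8 − 0)/10)·100 = 0 + 88 = 88.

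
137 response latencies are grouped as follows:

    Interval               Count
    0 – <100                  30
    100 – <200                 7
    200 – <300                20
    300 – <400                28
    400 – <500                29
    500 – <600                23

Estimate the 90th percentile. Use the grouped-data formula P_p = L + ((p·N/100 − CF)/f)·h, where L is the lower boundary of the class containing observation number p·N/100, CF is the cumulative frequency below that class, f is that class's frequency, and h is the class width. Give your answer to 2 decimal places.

540.43

N = 137; target position k = 90/100 · 137 = 123.3.
Cumulative frequencies: 30, 37, 57, 85, 114, 137.
Observation 123.3 falls in the class 500 – <600.
L = 500, CF = 114, f = 23, h = 100.
P90 = 500 + ((123.3 − 114)/23)·100 = 500 + 40.4348 = 540.435.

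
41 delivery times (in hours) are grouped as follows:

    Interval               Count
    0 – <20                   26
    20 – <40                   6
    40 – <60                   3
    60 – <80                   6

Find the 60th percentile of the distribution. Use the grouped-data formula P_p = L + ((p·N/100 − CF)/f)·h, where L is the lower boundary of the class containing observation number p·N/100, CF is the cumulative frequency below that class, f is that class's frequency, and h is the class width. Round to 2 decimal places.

18.92

N = 41; target position k = 60/100 · 41 = 24.6.
Cumulative frequencies: 26, 32, 35, 41.
Observation 24.6 falls in the class 0 – <20.
L = 0, CF = 0, f = 26, h = 20.
P60 = 0 + ((24.6 − 0)/26)·20 = 0 + 18.9231 = 18.9231.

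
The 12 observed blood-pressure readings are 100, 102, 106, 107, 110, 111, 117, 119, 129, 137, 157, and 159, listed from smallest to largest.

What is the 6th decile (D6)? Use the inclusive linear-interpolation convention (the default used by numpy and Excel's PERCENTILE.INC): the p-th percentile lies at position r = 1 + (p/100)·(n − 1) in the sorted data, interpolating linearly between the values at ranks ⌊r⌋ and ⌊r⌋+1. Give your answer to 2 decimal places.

n = 12.
r = 1 + (60/100)·(12 − 1) = 1 + 6.6 = 7.6.
Rank 7 is 117 and rank 8 is 119.
Interpolate: 117 + 0.6·(119 − 117) = 117 + 0.6·2 = 118.2.

118.20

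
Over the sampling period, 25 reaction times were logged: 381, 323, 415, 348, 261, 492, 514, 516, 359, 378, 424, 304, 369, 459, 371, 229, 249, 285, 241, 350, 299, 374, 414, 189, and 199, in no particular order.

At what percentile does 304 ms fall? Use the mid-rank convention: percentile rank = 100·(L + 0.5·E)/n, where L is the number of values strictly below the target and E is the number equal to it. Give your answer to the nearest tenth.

Sorted: 189, 199, 229, 241, 249, 261, 285, 299, 304, 323, 348, 350, 359, 369, 371, 374, 378, 381, 414, 415, 424, 459, 492, 514, 516.
Count below 304: L = 8; count equal: E = 1; n = 25.
Percentile rank = 100·(8 + 0.5·1)/25 = 100·8.5/25 = 34.

34.0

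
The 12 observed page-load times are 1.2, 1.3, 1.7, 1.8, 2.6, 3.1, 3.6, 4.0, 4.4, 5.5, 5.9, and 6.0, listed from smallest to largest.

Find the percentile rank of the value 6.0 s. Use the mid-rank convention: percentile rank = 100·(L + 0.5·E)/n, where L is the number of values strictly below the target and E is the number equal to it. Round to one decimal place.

Count below 6.0: L = 11; count equal: E = 1; n = 12.
Percentile rank = 100·(11 + 0.5·1)/12 = 100·11.5/12 = 95.83.

95.8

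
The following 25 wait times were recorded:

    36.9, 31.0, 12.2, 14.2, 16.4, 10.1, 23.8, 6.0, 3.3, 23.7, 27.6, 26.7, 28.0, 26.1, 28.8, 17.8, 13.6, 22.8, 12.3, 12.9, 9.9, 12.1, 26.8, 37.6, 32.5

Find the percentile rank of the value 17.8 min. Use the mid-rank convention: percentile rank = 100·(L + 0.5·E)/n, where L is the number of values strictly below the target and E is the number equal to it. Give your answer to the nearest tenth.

Sorted: 3.3, 6.0, 9.9, 10.1, 12.1, 12.2, 12.3, 12.9, 13.6, 14.2, 16.4, 17.8, 22.8, 23.7, 23.8, 26.1, 26.7, 26.8, 27.6, 28.0, 28.8, 31.0, 32.5, 36.9, 37.6.
Count below 17.8: L = 11; count equal: E = 1; n = 25.
Percentile rank = 100·(11 + 0.5·1)/25 = 100·11.5/25 = 46.

46.0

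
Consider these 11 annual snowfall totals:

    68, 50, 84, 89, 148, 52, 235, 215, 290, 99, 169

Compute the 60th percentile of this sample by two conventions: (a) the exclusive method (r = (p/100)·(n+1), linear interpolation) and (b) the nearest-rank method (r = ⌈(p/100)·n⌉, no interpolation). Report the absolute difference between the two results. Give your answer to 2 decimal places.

Sorted: 50, 52, 68, 84, 89, 99, 148, 169, 215, 235, 290.
n = 11.
(a) r = 7.2; between ranks 7 (148) and 8 (169): 152.2.
(b) the nearest-rank method: rank 7 → 148.
|152.2 − 148| = 4.2.

4.20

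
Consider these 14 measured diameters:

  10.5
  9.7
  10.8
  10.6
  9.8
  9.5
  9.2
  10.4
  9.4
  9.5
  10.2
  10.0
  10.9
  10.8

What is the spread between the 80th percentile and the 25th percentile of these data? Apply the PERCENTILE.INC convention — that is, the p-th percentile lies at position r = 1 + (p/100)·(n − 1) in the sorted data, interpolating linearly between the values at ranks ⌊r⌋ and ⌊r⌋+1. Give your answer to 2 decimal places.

Sorted: 9.2, 9.4, 9.5, 9.5, 9.7, 9.8, 10.0, 10.2, 10.4, 10.5, 10.6, 10.8, 10.8, 10.9.
n = 14.
P25: r = 4.25; ranks 4–5 are 9.5, 9.7; interpolating gives 9.55.
P80: r = 11.4; ranks 11–12 are 10.6, 10.8; interpolating gives 10.68.
Difference: 10.68 − 9.55 = 1.13.

1.13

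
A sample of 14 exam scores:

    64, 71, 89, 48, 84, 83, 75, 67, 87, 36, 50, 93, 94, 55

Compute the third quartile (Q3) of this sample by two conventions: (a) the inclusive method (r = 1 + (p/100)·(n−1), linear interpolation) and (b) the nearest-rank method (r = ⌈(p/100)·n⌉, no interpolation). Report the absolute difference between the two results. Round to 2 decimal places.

Sorted: 36, 48, 50, 55, 64, 67, 71, 75, 83, 84, 87, 89, 93, 94.
n = 14.
(a) r = 10.75; between ranks 10 (84) and 11 (87): 86.25.
(b) the nearest-rank method: rank 11 → 87.
|86.25 − 87| = 0.75.

0.75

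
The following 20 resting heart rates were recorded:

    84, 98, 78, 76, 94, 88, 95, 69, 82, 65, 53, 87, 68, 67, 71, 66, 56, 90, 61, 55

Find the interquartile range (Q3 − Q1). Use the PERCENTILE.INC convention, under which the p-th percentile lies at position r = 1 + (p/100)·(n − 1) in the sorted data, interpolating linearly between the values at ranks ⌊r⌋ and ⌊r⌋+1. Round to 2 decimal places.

Sorted: 53, 55, 56, 61, 65, 66, 67, 68, 69, 71, 76, 78, 82, 84, 87, 88, 90, 94, 95, 98.
n = 20.
P25: r = 5.75; ranks 5–6 are 65, 66; interpolating gives 65.75.
P75: r = 15.25; ranks 15–16 are 87, 88; interpolating gives 87.25.
Difference: 87.25 − 65.75 = 21.5.

21.50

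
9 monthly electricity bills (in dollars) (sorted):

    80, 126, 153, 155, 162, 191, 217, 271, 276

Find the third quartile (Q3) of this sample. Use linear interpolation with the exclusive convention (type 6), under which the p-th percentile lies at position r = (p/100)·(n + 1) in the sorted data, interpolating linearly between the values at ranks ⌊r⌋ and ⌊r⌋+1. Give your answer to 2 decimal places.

n = 9.
r = (75/100)·(9 + 1) = 7.5.
Rank 7 is 217 and rank 8 is 271.
Interpolate: 217 + 0.5·(271 − 217) = 217 + 0.5·54 = 244.

244.00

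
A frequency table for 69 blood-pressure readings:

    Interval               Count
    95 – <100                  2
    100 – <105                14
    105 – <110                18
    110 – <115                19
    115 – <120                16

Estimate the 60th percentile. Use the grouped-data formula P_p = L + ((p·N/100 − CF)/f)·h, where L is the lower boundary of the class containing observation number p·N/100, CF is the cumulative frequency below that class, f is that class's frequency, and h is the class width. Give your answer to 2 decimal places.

N = 69; target position k = 60/100 · 69 = 41.4.
Cumulative frequencies: 2, 16, 34, 53, 69.
Observation 41.4 falls in the class 110 – <115.
L = 110, CF = 34, f = 19, h = 5.
P60 = 110 + ((41.4 − 34)/19)·5 = 110 + 1.94737 = 111.947.

111.95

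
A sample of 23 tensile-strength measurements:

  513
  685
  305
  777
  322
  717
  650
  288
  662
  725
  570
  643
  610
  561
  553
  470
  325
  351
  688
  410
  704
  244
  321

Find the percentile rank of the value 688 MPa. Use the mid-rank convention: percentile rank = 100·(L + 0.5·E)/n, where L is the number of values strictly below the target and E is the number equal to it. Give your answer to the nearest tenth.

80.4

Sorted: 244, 288, 305, 321, 322, 325, 351, 410, 470, 513, 553, 561, 570, 610, 643, 650, 662, 685, 688, 704, 717, 725, 777.
Count below 688: L = 18; count equal: E = 1; n = 23.
Percentile rank = 100·(18 + 0.5·1)/23 = 100·18.5/23 = 80.43.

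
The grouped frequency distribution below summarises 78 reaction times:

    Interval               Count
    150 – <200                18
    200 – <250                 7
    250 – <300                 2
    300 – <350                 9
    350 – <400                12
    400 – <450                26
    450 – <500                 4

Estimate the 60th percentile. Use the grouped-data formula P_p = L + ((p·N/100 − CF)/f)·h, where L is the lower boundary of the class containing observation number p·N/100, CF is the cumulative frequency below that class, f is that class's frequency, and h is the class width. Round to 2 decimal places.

N = 78; target position k = 60/100 · 78 = 46.8.
Cumulative frequencies: 18, 25, 27, 36, 48, 74, 78.
Observation 46.8 falls in the class 350 – <400.
L = 350, CF = 36, f = 12, h = 50.
P60 = 350 + ((46.8 − 36)/12)·50 = 350 + 45 = 395.

395.00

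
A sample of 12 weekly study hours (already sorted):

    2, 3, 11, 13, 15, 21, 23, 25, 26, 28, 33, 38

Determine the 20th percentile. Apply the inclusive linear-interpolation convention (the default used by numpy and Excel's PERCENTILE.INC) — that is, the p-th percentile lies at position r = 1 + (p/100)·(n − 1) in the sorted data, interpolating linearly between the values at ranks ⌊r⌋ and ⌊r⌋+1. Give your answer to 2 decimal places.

n = 12.
r = 1 + (20/100)·(12 − 1) = 1 + 2.2 = 3.2.
Rank 3 is 11 and rank 4 is 13.
Interpolate: 11 + 0.2·(13 − 11) = 11 + 0.2·2 = 11.4.

11.40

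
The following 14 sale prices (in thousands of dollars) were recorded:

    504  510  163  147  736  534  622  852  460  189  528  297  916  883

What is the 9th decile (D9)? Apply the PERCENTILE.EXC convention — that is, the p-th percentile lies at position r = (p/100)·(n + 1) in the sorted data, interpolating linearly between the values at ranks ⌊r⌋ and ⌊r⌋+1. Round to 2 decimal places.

Sorted: 147, 163, 189, 297, 460, 504, 510, 528, 534, 622, 736, 852, 883, 916.
n = 14.
r = (90/100)·(14 + 1) = 13.5.
Rank 13 is 883 and rank 14 is 916.
Interpolate: 883 + 0.5·(916 − 883) = 883 + 0.5·33 = 899.5.

899.50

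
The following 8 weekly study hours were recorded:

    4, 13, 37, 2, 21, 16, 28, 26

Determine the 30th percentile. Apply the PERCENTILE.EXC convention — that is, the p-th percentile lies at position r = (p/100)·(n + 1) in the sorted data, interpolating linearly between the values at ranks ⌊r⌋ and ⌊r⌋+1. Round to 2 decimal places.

10.30

Sorted: 2, 4, 13, 16, 21, 26, 28, 37.
n = 8.
r = (30/100)·(8 + 1) = 2.7.
Rank 2 is 4 and rank 3 is 13.
Interpolate: 4 + 0.7·(13 − 4) = 4 + 0.7·9 = 10.3.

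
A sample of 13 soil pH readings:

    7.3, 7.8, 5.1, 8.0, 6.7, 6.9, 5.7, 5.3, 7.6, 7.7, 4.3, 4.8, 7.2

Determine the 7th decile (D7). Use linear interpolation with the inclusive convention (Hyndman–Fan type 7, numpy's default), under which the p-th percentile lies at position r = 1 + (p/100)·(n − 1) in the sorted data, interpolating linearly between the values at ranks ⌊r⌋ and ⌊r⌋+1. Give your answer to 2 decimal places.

Sorted: 4.3, 4.8, 5.1, 5.3, 5.7, 6.7, 6.9, 7.2, 7.3, 7.6, 7.7, 7.8, 8.0.
n = 13.
r = 1 + (70/100)·(13 − 1) = 1 + 8.4 = 9.4.
Rank 9 is 7.3 and rank 10 is 7.6.
Interpolate: 7.3 + 0.4·(7.6 − 7.3) = 7.3 + 0.4·0.3 = 7.42.

7.42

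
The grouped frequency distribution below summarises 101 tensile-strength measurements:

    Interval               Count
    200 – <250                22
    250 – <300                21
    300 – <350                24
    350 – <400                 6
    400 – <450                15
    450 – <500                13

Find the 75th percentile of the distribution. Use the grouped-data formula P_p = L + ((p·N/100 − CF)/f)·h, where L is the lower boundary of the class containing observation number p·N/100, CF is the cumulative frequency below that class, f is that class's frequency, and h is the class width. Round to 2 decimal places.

N = 101; target position k = 75/100 · 101 = 75.75.
Cumulative frequencies: 22, 43, 67, 73, 88, 101.
Observation 75.75 falls in the class 400 – <450.
L = 400, CF = 73, f = 15, h = 50.
P75 = 400 + ((75.75 − 73)/15)·50 = 400 + 9.16667 = 409.167.

409.17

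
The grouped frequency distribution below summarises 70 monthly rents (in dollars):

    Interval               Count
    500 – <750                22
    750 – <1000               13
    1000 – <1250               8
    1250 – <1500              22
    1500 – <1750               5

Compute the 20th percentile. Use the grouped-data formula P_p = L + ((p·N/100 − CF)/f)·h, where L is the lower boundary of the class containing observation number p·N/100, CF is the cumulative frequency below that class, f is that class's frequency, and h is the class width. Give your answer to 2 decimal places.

659.09

N = 70; target position k = 20/100 · 70 = 14.
Cumulative frequencies: 22, 35, 43, 65, 70.
Observation 14 falls in the class 500 – <750.
L = 500, CF = 0, f = 22, h = 250.
P20 = 500 + ((14 − 0)/22)·250 = 500 + 159.091 = 659.091.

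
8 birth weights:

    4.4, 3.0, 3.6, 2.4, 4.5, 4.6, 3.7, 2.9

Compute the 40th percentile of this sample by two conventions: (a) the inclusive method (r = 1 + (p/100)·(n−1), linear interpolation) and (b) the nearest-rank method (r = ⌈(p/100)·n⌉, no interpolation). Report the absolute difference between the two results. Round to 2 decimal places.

0.12

Sorted: 2.4, 2.9, 3.0, 3.6, 3.7, 4.4, 4.5, 4.6.
n = 8.
(a) r = 3.8; between ranks 3 (3.0) and 4 (3.6): 3.48.
(b) the nearest-rank method: rank 4 → 3.6.
|3.48 − 3.6| = 0.12.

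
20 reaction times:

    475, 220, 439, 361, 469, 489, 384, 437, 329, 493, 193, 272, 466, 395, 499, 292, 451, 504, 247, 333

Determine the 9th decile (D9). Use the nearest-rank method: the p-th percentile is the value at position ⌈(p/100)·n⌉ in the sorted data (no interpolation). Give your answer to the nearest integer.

493

Sorted: 193, 220, 247, 272, 292, 329, 333, 361, 384, 395, 437, 439, 451, 466, 469, 475, 489, 493, 499, 504.
n = 20.
Position = ⌈90/100 · 20⌉ = ⌈18⌉ = 18.
The value at rank 18 is 493.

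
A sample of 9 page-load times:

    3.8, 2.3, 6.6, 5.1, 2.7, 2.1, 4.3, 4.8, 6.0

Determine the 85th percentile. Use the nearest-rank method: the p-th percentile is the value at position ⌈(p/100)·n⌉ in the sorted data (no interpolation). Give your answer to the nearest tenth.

Sorted: 2.1, 2.3, 2.7, 3.8, 4.3, 4.8, 5.1, 6.0, 6.6.
n = 9.
Position = ⌈85/100 · 9⌉ = ⌈7.65⌉ = 8.
The value at rank 8 is 6.0.

6.0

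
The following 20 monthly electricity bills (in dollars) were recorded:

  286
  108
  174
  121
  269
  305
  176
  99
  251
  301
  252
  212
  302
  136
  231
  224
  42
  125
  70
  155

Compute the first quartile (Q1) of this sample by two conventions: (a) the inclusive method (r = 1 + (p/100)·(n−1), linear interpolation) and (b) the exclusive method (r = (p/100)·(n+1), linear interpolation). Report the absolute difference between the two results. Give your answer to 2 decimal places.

2.00

Sorted: 42, 70, 99, 108, 121, 125, 136, 155, 174, 176, 212, 224, 231, 251, 252, 269, 286, 301, 302, 305.
n = 20.
(a) r = 5.75; between ranks 5 (121) and 6 (125): 124.
(b) r = 5.25; between ranks 5 (121) and 6 (125): 122.
|124 − 122| = 2.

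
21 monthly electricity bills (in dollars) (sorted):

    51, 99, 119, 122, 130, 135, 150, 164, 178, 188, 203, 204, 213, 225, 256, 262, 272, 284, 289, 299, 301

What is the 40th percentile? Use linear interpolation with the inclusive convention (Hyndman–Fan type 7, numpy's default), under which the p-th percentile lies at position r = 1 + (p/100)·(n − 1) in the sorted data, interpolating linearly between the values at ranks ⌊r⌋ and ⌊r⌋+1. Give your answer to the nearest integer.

n = 21.
r = 1 + (40/100)·(21 − 1) = 1 + 8 = 9.
r is an integer, so P40 is the value at rank 9: 178.

178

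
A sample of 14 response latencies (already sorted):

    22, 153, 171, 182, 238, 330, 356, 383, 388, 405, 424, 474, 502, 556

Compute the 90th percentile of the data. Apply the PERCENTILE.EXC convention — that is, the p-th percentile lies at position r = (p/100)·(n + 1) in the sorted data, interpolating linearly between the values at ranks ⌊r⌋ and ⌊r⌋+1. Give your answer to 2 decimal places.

529.00

n = 14.
r = (90/100)·(14 + 1) = 13.5.
Rank 13 is 502 and rank 14 is 556.
Interpolate: 502 + 0.5·(556 − 502) = 502 + 0.5·54 = 529.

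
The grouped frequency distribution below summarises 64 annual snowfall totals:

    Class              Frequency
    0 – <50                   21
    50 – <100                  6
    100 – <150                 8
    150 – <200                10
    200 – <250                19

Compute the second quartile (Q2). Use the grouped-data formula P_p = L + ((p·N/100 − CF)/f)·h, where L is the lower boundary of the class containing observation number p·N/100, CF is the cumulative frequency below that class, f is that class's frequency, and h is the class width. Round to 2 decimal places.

131.25

N = 64; target position k = 50/100 · 64 = 32.
Cumulative frequencies: 21, 27, 35, 45, 64.
Observation 32 falls in the class 100 – <150.
L = 100, CF = 27, f = 8, h = 50.
P50 = 100 + ((32 − 27)/8)·50 = 100 + 31.25 = 131.25.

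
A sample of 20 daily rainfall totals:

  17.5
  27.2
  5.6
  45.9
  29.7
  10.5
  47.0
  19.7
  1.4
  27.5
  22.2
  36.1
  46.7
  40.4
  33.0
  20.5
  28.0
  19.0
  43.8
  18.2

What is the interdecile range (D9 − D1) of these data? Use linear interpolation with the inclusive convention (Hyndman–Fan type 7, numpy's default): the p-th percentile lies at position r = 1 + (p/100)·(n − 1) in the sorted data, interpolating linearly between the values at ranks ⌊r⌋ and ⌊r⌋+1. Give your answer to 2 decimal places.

35.97

Sorted: 1.4, 5.6, 10.5, 17.5, 18.2, 19.0, 19.7, 20.5, 22.2, 27.2, 27.5, 28.0, 29.7, 33.0, 36.1, 40.4, 43.8, 45.9, 46.7, 47.0.
n = 20.
P10: r = 2.9; ranks 2–3 are 5.6, 10.5; interpolating gives 10.01.
P90: r = 18.1; ranks 18–19 are 45.9, 46.7; interpolating gives 45.98.
Difference: 45.98 − 10.01 = 35.97.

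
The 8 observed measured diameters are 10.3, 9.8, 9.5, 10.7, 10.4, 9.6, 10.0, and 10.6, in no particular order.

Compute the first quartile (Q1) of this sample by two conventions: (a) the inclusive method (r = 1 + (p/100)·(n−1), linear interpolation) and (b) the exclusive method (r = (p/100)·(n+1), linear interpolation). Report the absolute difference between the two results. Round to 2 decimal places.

Sorted: 9.5, 9.6, 9.8, 10.0, 10.3, 10.4, 10.6, 10.7.
n = 8.
(a) r = 2.75; between ranks 2 (9.6) and 3 (9.8): 9.75.
(b) r = 2.25; between ranks 2 (9.6) and 3 (9.8): 9.65.
|9.75 − 9.65| = 0.1.

0.10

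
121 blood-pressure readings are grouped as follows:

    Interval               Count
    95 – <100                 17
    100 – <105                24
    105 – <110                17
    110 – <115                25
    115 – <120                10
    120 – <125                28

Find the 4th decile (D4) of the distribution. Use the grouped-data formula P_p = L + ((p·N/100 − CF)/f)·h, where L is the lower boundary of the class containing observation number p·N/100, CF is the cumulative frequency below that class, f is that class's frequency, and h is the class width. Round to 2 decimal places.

N = 121; target position k = 40/100 · 121 = 48.4.
Cumulative frequencies: 17, 41, 58, 83, 93, 121.
Observation 48.4 falls in the class 105 – <110.
L = 105, CF = 41, f = 17, h = 5.
P40 = 105 + ((48.4 − 41)/17)·5 = 105 + 2.17647 = 107.176.

107.18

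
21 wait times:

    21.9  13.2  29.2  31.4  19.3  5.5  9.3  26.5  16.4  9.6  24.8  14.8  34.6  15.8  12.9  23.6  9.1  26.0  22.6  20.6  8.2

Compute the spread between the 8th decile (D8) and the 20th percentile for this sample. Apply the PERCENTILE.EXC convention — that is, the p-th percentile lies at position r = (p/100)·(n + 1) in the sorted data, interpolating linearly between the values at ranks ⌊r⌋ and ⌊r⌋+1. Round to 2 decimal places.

Sorted: 5.5, 8.2, 9.1, 9.3, 9.6, 12.9, 13.2, 14.8, 15.8, 16.4, 19.3, 20.6, 21.9, 22.6, 23.6, 24.8, 26.0, 26.5, 29.2, 31.4, 34.6.
n = 21.
P20: r = 4.4; ranks 4–5 are 9.3, 9.6; interpolating gives 9.42.
P80: r = 17.6; ranks 17–18 are 26.0, 26.5; interpolating gives 26.3.
Difference: 26.3 − 9.42 = 16.88.

16.88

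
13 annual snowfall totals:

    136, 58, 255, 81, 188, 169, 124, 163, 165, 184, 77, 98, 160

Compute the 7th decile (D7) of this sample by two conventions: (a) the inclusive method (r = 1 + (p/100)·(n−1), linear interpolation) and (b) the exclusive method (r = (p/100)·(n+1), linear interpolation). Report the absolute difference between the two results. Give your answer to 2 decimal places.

1.60

Sorted: 58, 77, 81, 98, 124, 136, 160, 163, 165, 169, 184, 188, 255.
n = 13.
(a) r = 9.4; between ranks 9 (165) and 10 (169): 166.6.
(b) r = 9.8; between ranks 9 (165) and 10 (169): 168.2.
|166.6 − 168.2| = 1.6.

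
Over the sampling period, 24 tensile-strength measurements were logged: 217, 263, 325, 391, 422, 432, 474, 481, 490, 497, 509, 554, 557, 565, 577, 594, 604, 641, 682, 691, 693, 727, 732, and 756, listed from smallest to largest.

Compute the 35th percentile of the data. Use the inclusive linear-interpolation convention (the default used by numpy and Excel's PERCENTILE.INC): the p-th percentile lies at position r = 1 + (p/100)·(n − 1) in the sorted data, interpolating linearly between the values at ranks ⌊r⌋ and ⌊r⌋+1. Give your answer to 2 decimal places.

490.35

n = 24.
r = 1 + (35/100)·(24 − 1) = 1 + 8.05 = 9.05.
Rank 9 is 490 and rank 10 is 497.
Interpolate: 490 + 0.05·(497 − 490) = 490 + 0.05·7 = 490.35.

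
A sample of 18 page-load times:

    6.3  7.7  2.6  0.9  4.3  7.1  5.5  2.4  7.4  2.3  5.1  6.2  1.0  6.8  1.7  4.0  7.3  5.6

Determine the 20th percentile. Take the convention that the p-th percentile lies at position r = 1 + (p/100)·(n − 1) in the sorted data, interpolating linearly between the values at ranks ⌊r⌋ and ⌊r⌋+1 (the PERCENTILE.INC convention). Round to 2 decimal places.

Sorted: 0.9, 1.0, 1.7, 2.3, 2.4, 2.6, 4.0, 4.3, 5.1, 5.5, 5.6, 6.2, 6.3, 6.8, 7.1, 7.3, 7.4, 7.7.
n = 18.
r = 1 + (20/100)·(18 − 1) = 1 + 3.4 = 4.4.
Rank 4 is 2.3 and rank 5 is 2.4.
Interpolate: 2.3 + 0.4·(2.4 − 2.3) = 2.3 + 0.4·0.1 = 2.34.

2.34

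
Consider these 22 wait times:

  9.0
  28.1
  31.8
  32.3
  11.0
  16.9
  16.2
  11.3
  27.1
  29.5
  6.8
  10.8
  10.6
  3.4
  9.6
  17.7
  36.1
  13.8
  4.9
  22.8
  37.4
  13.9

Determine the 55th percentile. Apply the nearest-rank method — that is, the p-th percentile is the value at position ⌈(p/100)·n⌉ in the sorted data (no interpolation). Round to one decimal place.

Sorted: 3.4, 4.9, 6.8, 9.0, 9.6, 10.6, 10.8, 11.0, 11.3, 13.8, 13.9, 16.2, 16.9, 17.7, 22.8, 27.1, 28.1, 29.5, 31.8, 32.3, 36.1, 37.4.
n = 22.
Position = ⌈55/100 · 22⌉ = ⌈12.1⌉ = 13.
The value at rank 13 is 16.9.

16.9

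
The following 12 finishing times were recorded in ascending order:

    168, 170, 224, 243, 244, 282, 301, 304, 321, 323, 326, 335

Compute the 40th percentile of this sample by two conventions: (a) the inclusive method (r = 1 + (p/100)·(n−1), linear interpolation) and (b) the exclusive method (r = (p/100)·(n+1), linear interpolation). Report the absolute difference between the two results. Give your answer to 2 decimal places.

n = 12.
(a) r = 5.4; between ranks 5 (244) and 6 (282): 259.2.
(b) r = 5.2; between ranks 5 (244) and 6 (282): 251.6.
|259.2 − 251.6| = 7.6.

7.60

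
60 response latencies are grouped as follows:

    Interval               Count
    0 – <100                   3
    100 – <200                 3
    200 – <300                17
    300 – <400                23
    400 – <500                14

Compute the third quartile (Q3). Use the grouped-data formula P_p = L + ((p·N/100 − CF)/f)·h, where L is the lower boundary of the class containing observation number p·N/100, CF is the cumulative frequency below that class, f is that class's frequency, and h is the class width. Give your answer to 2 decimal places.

N = 60; target position k = 75/100 · 60 = 45.
Cumulative frequencies: 3, 6, 23, 46, 60.
Observation 45 falls in the class 300 – <400.
L = 300, CF = 23, f = 23, h = 100.
P75 = 300 + ((45 − 23)/23)·100 = 300 + 95.6522 = 395.652.

395.65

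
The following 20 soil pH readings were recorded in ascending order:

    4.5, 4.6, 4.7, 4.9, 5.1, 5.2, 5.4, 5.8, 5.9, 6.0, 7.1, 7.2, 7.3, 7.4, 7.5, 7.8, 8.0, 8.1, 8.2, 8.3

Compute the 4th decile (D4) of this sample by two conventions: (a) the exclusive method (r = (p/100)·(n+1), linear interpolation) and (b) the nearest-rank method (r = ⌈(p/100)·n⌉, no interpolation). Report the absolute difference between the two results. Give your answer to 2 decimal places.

n = 20.
(a) r = 8.4; between ranks 8 (5.8) and 9 (5.9): 5.84.
(b) the nearest-rank method: rank 8 → 5.8.
|5.84 − 5.8| = 0.04.

0.04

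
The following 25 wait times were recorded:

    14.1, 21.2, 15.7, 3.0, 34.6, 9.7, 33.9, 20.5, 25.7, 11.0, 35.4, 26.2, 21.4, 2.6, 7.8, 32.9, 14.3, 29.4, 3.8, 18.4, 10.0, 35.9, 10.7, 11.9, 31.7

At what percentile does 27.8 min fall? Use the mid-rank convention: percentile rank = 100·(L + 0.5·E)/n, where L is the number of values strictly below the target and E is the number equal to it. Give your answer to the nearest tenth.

Sorted: 2.6, 3.0, 3.8, 7.8, 9.7, 10.0, 10.7, 11.0, 11.9, 14.1, 14.3, 15.7, 18.4, 20.5, 21.2, 21.4, 25.7, 26.2, 29.4, 31.7, 32.9, 33.9, 34.6, 35.4, 35.9.
Count below 27.8: L = 18; count equal: E = 0; n = 25.
Percentile rank = 100·(18 + 0.5·0)/25 = 100·18/25 = 72.

72.0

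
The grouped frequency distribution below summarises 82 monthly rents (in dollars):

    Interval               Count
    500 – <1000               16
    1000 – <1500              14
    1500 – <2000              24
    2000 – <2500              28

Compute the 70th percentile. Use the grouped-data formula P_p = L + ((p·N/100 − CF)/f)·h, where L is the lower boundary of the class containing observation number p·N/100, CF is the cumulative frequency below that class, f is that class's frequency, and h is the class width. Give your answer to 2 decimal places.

2060.71

N = 82; target position k = 70/100 · 82 = 57.4.
Cumulative frequencies: 16, 30, 54, 82.
Observation 57.4 falls in the class 2000 – <2500.
L = 2000, CF = 54, f = 28, h = 500.
P70 = 2000 + ((57.4 − 54)/28)·500 = 2000 + 60.7143 = 2060.71.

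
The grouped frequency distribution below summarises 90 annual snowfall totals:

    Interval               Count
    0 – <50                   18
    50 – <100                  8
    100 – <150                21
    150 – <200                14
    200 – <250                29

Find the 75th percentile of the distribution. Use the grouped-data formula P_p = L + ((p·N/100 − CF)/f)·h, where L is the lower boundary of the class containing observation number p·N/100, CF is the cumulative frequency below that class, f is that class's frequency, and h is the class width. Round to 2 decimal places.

N = 90; target position k = 75/100 · 90 = 67.5.
Cumulative frequencies: 18, 26, 47, 61, 90.
Observation 67.5 falls in the class 200 – <250.
L = 200, CF = 61, f = 29, h = 50.
P75 = 200 + ((67.5 − 61)/29)·50 = 200 + 11.2069 = 211.207.

211.21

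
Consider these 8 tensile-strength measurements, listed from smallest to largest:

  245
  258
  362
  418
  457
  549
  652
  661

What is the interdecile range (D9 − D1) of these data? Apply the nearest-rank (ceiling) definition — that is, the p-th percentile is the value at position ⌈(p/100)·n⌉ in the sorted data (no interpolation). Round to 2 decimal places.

416.00

n = 8.
P10: rank ⌈10/100·8⌉ = 1 → 245.
P90: rank ⌈90/100·8⌉ = 8 → 661.
Difference: 661 − 245 = 416.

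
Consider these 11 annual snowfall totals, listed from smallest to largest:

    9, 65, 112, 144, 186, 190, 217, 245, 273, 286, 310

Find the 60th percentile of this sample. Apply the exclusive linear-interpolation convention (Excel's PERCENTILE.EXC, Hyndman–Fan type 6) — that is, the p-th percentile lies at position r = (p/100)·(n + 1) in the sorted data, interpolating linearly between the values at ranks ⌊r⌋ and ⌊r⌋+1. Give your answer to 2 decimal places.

n = 11.
r = (60/100)·(11 + 1) = 7.2.
Rank 7 is 217 and rank 8 is 245.
Interpolate: 217 + 0.2·(245 − 217) = 217 + 0.2·28 = 222.6.

222.60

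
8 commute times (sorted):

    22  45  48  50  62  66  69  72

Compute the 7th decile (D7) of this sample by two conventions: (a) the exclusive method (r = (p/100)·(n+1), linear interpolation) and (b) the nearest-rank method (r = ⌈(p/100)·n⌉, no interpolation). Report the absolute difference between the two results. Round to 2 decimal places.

0.90

n = 8.
(a) r = 6.3; between ranks 6 (66) and 7 (69): 66.9.
(b) the nearest-rank method: rank 6 → 66.
|66.9 − 66| = 0.9.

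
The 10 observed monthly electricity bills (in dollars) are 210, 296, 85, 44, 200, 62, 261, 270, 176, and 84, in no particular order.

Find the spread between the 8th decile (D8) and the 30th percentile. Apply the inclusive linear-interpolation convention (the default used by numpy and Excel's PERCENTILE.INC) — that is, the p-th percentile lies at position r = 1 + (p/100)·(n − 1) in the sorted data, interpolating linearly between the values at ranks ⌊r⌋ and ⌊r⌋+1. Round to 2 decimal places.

178.10

Sorted: 44, 62, 84, 85, 176, 200, 210, 261, 270, 296.
n = 10.
P30: r = 3.7; ranks 3–4 are 84, 85; interpolating gives 84.7.
P80: r = 8.2; ranks 8–9 are 261, 270; interpolating gives 262.8.
Difference: 262.8 − 84.7 = 178.1.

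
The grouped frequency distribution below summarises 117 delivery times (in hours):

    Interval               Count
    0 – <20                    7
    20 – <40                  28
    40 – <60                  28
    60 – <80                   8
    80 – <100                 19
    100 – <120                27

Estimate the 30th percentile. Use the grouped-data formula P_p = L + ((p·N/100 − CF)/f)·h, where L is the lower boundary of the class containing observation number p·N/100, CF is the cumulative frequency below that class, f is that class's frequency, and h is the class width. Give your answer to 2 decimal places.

40.07

N = 117; target position k = 30/100 · 117 = 35.1.
Cumulative frequencies: 7, 35, 63, 71, 90, 117.
Observation 35.1 falls in the class 40 – <60.
L = 40, CF = 35, f = 28, h = 20.
P30 = 40 + ((35.1 − 35)/28)·20 = 40 + 0.0714286 = 40.0714.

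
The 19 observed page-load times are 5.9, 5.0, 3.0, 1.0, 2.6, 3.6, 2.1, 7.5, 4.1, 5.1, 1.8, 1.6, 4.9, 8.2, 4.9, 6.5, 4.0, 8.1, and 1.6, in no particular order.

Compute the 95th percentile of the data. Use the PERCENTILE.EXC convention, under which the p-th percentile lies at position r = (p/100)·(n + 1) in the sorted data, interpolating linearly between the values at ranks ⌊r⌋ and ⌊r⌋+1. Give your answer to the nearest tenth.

8.2

Sorted: 1.0, 1.6, 1.6, 1.8, 2.1, 2.6, 3.0, 3.6, 4.0, 4.1, 4.9, 4.9, 5.0, 5.1, 5.9, 6.5, 7.5, 8.1, 8.2.
n = 19.
r = (95/100)·(19 + 1) = 19.
r is an integer, so P95 is the value at rank 19: 8.2.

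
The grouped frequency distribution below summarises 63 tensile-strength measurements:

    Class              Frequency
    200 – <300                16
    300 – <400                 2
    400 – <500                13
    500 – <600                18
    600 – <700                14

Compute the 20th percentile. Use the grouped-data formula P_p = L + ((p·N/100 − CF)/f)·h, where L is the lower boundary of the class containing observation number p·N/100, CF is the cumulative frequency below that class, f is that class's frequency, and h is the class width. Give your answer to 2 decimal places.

278.75

N = 63; target position k = 20/100 · 63 = 12.6.
Cumulative frequencies: 16, 18, 31, 49, 63.
Observation 12.6 falls in the class 200 – <300.
L = 200, CF = 0, f = 16, h = 100.
P20 = 200 + ((12.6 − 0)/16)·100 = 200 + 78.75 = 278.75.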